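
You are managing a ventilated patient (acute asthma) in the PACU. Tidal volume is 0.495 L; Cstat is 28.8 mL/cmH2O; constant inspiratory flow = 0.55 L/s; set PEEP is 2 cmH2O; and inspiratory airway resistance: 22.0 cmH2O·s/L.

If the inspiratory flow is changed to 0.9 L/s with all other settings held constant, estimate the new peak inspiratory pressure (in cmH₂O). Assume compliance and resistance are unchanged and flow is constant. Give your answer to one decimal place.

39.0

PIP = Vt/C + R·V̇ + PEEP (constant-flow equation of motion).
Only the resistive term changes: ΔPIP = R × ΔV̇ = 22.0 × (0.9 − 0.55) = 22.0 × 0.35 = 7.7 cmH2O.
Original PIP = 495/28.8 + 22.0×0.55 + 2 = 31.288 cmH2O; new PIP = 31.288 + (7.7) = 38.988 cmH2O.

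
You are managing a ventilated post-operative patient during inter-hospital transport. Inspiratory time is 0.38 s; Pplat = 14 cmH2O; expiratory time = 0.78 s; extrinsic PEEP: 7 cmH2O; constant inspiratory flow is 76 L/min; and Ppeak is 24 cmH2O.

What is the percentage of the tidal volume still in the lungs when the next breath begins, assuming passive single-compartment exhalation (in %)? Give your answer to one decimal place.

23.8

Flow: 76 L/min ÷ 60 = 1.2667 L/s.
Vt = flow × Ti = 1.2667 L/s × 0.38 s × 1000 mL/L = 481.35 mL.
R = (PIP − Pplat)/V̇ = (24 − 14) / 1.2667 = 10.0/1.2667 = 7.895 cmH2O·s/L.
C = Vt/(Pplat − PEEP) = 481.35 / (14 − 7) = 481.35/7.0 = 68.764 mL/cmH2O.
τ = R × C = 7.895 × 0.06876 L/cmH2O = 0.5429 s.
Fraction remaining at end-expiration = e^(−Te/τ) = e^(−0.78/0.5429) = 0.2377 → 23.77%.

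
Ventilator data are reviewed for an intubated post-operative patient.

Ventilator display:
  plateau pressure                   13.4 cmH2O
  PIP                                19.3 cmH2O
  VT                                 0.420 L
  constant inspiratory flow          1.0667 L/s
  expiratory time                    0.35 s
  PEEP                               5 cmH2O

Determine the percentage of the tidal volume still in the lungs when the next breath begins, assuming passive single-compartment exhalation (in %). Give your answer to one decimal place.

28.2

R = (PIP − Pplat)/V̇ = (19.3 − 13.4) / 1.0667 = 5.9/1.0667 = 5.531 cmH2O·s/L.
C = Vt/(Pplat − PEEP) = 420.0 / (13.4 − 5) = 420.0/8.4 = 50.0 mL/cmH2O.
τ = R × C = 5.531 × 0.05 L/cmH2O = 0.2766 s.
Fraction remaining at end-expiration = e^(−Te/τ) = e^(−0.35/0.2766) = 0.2821 → 28.21%.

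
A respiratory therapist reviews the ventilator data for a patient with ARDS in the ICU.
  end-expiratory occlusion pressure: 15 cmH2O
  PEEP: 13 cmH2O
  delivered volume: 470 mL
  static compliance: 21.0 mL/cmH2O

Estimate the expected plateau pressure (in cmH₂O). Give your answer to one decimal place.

37.4

End-expiratory occlusion gives total PEEP = 15 cmH2O (intrinsic PEEP = 15 − 13 = 2). Use total PEEP for the elastic gradient.
Pplat = PEEPtotal + Vt / Cstat = 15 + 470 / 21.0 = 15 + 22.381 = 37.381 cmH2O.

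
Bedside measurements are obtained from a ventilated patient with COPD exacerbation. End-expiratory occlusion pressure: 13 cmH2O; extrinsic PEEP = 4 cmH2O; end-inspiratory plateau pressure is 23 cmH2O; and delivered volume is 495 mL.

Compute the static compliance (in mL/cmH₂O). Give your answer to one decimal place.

49.5

End-expiratory occlusion gives total PEEP = 13 cmH2O (intrinsic PEEP = 13 − 4 = 9). Use total PEEP for the elastic gradient.
Cstat = Vt / (Pplat − PEEPtotal) = 495 / (23 − 13) = 495 / 10.0 = 49.5 mL/cmH2O.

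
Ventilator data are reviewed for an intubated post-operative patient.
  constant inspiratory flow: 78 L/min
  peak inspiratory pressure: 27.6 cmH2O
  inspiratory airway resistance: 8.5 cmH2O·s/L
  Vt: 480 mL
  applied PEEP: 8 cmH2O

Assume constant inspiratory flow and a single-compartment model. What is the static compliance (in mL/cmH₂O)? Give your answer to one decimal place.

56.1

Flow: 78 L/min ÷ 60 = 1.3 L/s.
Equation of motion (constant flow): PIP = Vt/C + R·V̇ + PEEP.
Vt/C = PIP − R·V̇ − PEEP = 27.6 − 8.5×1.3 − 8 = 27.6 − 11.05 − 8 = 8.55 cmH2O.
C = Vt / 8.55 = 480 / 8.55 = 56.14 mL/cmH2O.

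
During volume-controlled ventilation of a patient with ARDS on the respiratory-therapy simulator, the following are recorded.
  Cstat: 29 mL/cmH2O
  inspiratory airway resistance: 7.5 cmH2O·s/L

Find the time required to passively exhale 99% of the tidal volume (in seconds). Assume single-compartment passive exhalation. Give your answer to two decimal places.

1.00

τ = R × C = 7.5 × 29 mL/cmH2O = 7.5 × 0.029 L/cmH2O = 0.2175 s.
Exhaled fraction f = 1 − e^(−t/τ) → t = −τ·ln(1 − f) = −0.2175·ln(0.01) = 1.002 s.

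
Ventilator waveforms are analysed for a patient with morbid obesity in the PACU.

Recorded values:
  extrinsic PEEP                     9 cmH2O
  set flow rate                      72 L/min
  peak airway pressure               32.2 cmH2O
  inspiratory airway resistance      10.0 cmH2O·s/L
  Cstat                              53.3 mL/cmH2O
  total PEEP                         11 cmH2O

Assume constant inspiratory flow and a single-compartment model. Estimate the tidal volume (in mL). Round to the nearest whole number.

Flow: 72 L/min ÷ 60 = 1.2 L/s.
Total PEEP = 11 cmH2O (set 9 + intrinsic 2); this is the baseline alveolar pressure.
Equation of motion (constant flow): PIP = Vt/C + R·V̇ + PEEP.
Vt/C = PIP − R·V̇ − PEEP = 32.2 − 12.0 − 11 = 9.2 cmH2O.
Vt = C × 9.2 = 53.3 × 9.2 = 490.36 mL.

490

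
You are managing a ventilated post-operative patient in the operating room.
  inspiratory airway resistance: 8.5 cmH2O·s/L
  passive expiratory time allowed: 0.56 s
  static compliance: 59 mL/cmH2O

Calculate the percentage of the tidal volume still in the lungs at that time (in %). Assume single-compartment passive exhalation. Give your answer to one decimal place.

τ = R × C = 8.5 × 59 mL/cmH2O = 8.5 × 0.059 L/cmH2O = 0.5015 s.
Passive exhalation: V(t)/V₀ = e^(−t/τ) = e^(−0.56/0.5015) = 0.3274.
Fraction remaining = 0.3274 → 32.74%.

32.7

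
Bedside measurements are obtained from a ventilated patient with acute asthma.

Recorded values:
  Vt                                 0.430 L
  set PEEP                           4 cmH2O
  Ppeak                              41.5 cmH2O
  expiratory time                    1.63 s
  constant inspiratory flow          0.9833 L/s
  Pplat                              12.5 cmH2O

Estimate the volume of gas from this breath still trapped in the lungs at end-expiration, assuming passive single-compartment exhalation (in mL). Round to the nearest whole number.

144

R = (PIP − Pplat)/V̇ = (41.5 − 12.5) / 0.9833 = 29.0/0.9833 = 29.493 cmH2O·s/L.
C = Vt/(Pplat − PEEP) = 430.0 / (12.5 − 4) = 430.0/8.5 = 50.588 mL/cmH2O.
τ = R × C = 29.493 × 0.05059 L/cmH2O = 1.492 s.
Fraction remaining = e^(−Te/τ) = e^(−1.63/1.492) = 0.3354.
Trapped volume = 430.0 × 0.3354 = 144.22 mL.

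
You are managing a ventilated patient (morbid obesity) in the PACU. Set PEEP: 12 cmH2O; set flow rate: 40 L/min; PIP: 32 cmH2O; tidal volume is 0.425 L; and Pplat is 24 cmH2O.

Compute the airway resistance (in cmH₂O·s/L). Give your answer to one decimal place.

Flow: 40 L/min ÷ 60 = 0.6667 L/s.
Raw = (PIP − Pplat) / flow = (32 − 24) / 0.6667 = 8.0 / 0.6667 = 11.999 cmH2O·s/L.

12.0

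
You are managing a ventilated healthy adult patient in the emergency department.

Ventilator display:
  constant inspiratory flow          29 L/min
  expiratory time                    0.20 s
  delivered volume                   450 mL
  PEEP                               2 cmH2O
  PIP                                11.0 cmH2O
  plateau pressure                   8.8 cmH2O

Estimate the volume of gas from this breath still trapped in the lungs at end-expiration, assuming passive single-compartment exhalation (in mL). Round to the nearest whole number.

232

Flow: 29 L/min ÷ 60 = 0.4833 L/s.
R = (PIP − Pplat)/V̇ = (11.0 − 8.8) / 0.4833 = 2.2/0.4833 = 4.552 cmH2O·s/L.
C = Vt/(Pplat − PEEP) = 450.0 / (8.8 − 2) = 450.0/6.8 = 66.176 mL/cmH2O.
τ = R × C = 4.552 × 0.06618 L/cmH2O = 0.3013 s.
Fraction remaining = e^(−Te/τ) = e^(−0.20/0.3013) = 0.5149.
Trapped volume = 450.0 × 0.5149 = 231.71 mL.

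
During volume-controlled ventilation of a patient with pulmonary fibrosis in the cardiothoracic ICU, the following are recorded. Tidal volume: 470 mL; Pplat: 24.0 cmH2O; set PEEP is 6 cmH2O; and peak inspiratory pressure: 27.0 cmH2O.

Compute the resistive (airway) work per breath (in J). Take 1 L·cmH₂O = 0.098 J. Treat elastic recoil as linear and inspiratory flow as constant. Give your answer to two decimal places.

0.14

With constant inspiratory flow the resistive pressure is constant at PIP − Pplat = 27.0 − 24.0 = 3.0 cmH2O, so resistive work = 3.0 × 0.470 = 1.41 L·cmH2O.
× 0.098 J/(L·cmH2O) → 0.1382 J.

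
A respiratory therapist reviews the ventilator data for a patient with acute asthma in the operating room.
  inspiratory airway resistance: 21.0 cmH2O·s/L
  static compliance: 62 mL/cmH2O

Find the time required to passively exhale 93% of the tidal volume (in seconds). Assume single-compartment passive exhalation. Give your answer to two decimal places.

3.46

τ = R × C = 21.0 × 62 mL/cmH2O = 21.0 × 0.062 L/cmH2O = 1.302 s.
Exhaled fraction f = 1 − e^(−t/τ) → t = −τ·ln(1 − f) = −1.302·ln(0.07) = 3.462 s.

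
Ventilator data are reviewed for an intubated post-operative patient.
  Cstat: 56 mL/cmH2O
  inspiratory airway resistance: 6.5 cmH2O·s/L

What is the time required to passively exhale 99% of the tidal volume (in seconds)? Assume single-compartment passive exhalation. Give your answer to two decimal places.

1.68

τ = R × C = 6.5 × 56 mL/cmH2O = 6.5 × 0.056 L/cmH2O = 0.364 s.
Exhaled fraction f = 1 − e^(−t/τ) → t = −τ·ln(1 − f) = −0.364·ln(0.01) = 1.676 s.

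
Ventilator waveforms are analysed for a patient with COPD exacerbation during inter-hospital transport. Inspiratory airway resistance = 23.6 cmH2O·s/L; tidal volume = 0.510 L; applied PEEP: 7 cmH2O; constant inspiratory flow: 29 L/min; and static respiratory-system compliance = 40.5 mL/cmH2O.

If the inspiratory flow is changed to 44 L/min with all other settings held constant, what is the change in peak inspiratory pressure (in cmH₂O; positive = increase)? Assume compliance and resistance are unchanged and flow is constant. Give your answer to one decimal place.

5.9

Flow: 29 L/min ÷ 60 = 0.4833 L/s.
New flow: 44 L/min ÷ 60 = 0.7333 L/s.
PIP = Vt/C + R·V̇ + PEEP (constant-flow equation of motion).
Only the resistive term changes: ΔPIP = R × ΔV̇ = 23.6 × (0.7333 − 0.4833) = 23.6 × 0.25 = 5.9 cmH2O.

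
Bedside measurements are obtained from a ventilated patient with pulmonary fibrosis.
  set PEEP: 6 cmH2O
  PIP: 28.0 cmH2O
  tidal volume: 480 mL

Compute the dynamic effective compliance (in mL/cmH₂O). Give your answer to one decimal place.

Dynamic compliance = Vt / (PIP − PEEP) = 480 / (28.0 − 6) = 480 / 22.0 = 21.818 mL/cmH2O.

21.8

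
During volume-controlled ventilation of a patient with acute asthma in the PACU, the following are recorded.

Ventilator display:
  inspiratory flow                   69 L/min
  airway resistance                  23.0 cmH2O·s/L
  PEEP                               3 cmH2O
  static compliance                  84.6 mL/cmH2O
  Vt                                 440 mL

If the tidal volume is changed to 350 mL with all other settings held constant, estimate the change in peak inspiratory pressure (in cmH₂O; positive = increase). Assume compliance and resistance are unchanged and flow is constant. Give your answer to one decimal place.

PIP = Vt/C + R·V̇ + PEEP (constant-flow equation of motion).
Only the elastic term changes: ΔPIP = ΔVt / C = (350 − 440) / 84.6 = -1.064 cmH2O.

-1.1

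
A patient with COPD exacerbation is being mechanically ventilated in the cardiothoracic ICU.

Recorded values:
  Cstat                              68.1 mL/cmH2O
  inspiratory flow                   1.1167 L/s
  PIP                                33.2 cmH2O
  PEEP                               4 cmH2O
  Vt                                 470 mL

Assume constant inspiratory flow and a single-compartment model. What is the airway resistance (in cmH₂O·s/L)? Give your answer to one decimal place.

20.0

Equation of motion (constant flow): PIP = Vt/C + R·V̇ + PEEP.
R·V̇ = PIP − Vt/C − PEEP = 33.2 − 470/68.1 − 4 = 33.2 − 6.902 − 4 = 22.298 cmH2O.
R = 22.298 / 1.1167 = 19.968 cmH2O·s/L.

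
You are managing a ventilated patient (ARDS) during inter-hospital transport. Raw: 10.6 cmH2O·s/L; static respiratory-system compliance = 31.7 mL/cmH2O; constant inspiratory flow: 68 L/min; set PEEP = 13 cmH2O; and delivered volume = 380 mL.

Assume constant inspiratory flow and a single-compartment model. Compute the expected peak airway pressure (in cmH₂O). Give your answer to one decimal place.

Flow: 68 L/min ÷ 60 = 1.1333 L/s.
Equation of motion (constant flow): PIP = Vt/C + R·V̇ + PEEP.
PIP = 380/31.7 + 10.6×1.1333 + 13 = 11.987 + 12.013 + 13 = 37.0 cmH2O.

37.0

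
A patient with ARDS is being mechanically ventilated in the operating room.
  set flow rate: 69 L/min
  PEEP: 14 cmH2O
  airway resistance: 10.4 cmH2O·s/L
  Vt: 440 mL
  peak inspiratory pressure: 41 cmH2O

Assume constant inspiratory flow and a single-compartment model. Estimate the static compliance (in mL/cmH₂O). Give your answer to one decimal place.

29.3

Flow: 69 L/min ÷ 60 = 1.15 L/s.
Equation of motion (constant flow): PIP = Vt/C + R·V̇ + PEEP.
Vt/C = PIP − R·V̇ − PEEP = 41 − 10.4×1.15 − 14 = 41 − 11.96 − 14 = 15.04 cmH2O.
C = Vt / 15.04 = 440 / 15.04 = 29.255 mL/cmH2O.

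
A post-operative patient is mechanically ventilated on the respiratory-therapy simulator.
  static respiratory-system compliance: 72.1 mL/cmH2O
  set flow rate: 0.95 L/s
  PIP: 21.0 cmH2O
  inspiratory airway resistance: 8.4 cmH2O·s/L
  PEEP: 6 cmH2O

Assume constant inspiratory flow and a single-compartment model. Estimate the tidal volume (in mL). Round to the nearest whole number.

506

Equation of motion (constant flow): PIP = Vt/C + R·V̇ + PEEP.
Vt/C = PIP − R·V̇ − PEEP = 21.0 − 7.98 − 6 = 7.02 cmH2O.
Vt = C × 7.02 = 72.1 × 7.02 = 506.14 mL.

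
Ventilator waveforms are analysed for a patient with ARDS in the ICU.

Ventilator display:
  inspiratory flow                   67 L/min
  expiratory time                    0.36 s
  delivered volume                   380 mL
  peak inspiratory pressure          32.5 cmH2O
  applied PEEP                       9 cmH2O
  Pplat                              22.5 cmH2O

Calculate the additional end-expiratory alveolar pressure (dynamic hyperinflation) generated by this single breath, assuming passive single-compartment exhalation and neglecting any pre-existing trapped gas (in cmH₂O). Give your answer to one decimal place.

Flow: 67 L/min ÷ 60 = 1.1167 L/s.
R = (PIP − Pplat)/V̇ = (32.5 − 22.5) / 1.1167 = 10.0/1.1167 = 8.955 cmH2O·s/L.
C = Vt/(Pplat − PEEP) = 380.0 / (22.5 − 9) = 380.0/13.5 = 28.148 mL/cmH2O.
τ = R × C = 8.955 × 0.02815 L/cmH2O = 0.2521 s.
Fraction remaining = e^(−Te/τ) = e^(−0.36/0.2521) = 0.2398; trapped volume = 380.0 × 0.2398 = 91.124 mL.
Additional alveolar pressure from trapping ≈ V_trapped / C = 91.124 / 28.148 = 3.237 cmH2O.

3.2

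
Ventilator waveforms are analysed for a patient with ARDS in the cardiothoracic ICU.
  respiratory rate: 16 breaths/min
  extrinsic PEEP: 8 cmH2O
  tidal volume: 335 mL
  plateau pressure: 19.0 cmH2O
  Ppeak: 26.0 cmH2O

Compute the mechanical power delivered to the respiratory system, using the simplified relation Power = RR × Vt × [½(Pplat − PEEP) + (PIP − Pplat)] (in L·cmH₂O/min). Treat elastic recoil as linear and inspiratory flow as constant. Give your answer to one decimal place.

Per-breath work = Vt × [½(Pplat−PEEP) + (PIP−Pplat)] = 0.335 × [0.5×11.0 + 7.0] = 0.335 × 12.5 = 4.188 L·cmH2O.
Power = 16 × 4.188 = 67.008 L·cmH2O/min.

67.0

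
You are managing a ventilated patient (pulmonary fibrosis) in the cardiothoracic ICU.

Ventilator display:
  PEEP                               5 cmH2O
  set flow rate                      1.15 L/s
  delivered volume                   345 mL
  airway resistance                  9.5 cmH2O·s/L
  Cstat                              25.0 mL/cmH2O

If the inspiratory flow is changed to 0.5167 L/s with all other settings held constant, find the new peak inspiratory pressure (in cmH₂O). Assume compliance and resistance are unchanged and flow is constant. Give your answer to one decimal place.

23.7

PIP = Vt/C + R·V̇ + PEEP (constant-flow equation of motion).
Only the resistive term changes: ΔPIP = R × ΔV̇ = 9.5 × (0.5167 − 1.15) = 9.5 × -0.6333 = -6.016 cmH2O.
Original PIP = 345/25.0 + 9.5×1.15 + 5 = 29.725 cmH2O; new PIP = 29.725 + (-6.016) = 23.709 cmH2O.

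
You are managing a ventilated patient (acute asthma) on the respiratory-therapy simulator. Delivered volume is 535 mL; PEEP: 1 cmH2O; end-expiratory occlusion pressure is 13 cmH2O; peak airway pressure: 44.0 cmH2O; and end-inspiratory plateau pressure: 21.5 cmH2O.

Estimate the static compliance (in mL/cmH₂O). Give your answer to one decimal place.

62.9

End-expiratory occlusion gives total PEEP = 13 cmH2O (intrinsic PEEP = 13 − 1 = 12). Use total PEEP for the elastic gradient.
Cstat = Vt / (Pplat − PEEPtotal) = 535 / (21.5 − 13) = 535 / 8.5 = 62.941 mL/cmH2O.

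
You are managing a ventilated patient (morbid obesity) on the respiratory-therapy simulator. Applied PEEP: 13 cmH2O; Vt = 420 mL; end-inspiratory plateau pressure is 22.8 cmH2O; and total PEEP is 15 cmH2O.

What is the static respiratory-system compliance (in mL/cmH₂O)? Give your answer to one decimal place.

53.8

End-expiratory occlusion gives total PEEP = 15 cmH2O (intrinsic PEEP = 15 − 13 = 2). Use total PEEP for the elastic gradient.
Cstat = Vt / (Pplat − PEEPtotal) = 420 / (22.8 − 15) = 420 / 7.8 = 53.846 mL/cmH2O.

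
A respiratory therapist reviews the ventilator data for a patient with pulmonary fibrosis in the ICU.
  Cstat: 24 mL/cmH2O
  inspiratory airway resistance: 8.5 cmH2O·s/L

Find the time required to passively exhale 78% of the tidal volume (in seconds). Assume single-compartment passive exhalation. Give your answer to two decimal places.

0.31

τ = R × C = 8.5 × 24 mL/cmH2O = 8.5 × 0.024 L/cmH2O = 0.204 s.
Exhaled fraction f = 1 − e^(−t/τ) → t = −τ·ln(1 − f) = −0.204·ln(0.22) = 0.3089 s.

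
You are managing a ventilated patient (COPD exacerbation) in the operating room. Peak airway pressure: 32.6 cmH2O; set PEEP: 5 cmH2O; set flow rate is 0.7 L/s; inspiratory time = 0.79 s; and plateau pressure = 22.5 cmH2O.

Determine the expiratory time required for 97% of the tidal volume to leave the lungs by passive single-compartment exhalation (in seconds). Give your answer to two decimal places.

1.60

Vt = flow × Ti = 0.7 L/s × 0.79 s × 1000 mL/L = 553.0 mL.
R = (PIP − Pplat)/V̇ = (32.6 − 22.5) / 0.7 = 10.1/0.7 = 14.429 cmH2O·s/L.
C = Vt/(Pplat − PEEP) = 553.0 / (22.5 − 5) = 553.0/17.5 = 31.6 mL/cmH2O.
τ = R × C = 14.429 × 0.0316 L/cmH2O = 0.456 s.
t = −τ·ln(1 − 0.97) = −0.456·ln(0.03) = 1.599 s.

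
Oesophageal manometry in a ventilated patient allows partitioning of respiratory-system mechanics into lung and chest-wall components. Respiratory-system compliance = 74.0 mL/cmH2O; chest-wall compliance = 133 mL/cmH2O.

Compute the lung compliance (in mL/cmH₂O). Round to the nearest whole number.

167

1/CL = 1/Crs − 1/Ccw.
1/CL = 1/74.0 − 1/133 = 0.005995.
CL = 166.81 mL/cmH2O.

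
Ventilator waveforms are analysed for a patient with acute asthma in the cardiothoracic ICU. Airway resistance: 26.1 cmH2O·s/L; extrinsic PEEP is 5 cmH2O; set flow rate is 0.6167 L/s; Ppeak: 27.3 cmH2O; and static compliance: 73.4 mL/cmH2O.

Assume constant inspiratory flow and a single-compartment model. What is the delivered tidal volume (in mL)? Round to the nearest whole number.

455

Equation of motion (constant flow): PIP = Vt/C + R·V̇ + PEEP.
Vt/C = PIP − R·V̇ − PEEP = 27.3 − 16.096 − 5 = 6.204 cmH2O.
Vt = C × 6.204 = 73.4 × 6.204 = 455.37 mL.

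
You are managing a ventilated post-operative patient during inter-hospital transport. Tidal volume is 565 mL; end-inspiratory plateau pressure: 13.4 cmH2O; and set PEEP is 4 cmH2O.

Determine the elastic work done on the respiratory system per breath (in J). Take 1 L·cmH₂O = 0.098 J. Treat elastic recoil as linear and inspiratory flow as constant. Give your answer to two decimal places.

Elastic work ≈ ½ × (Pplat − PEEP) × Vt = 0.5 × (13.4 − 4) × 0.565 L = 0.5 × 9.4 × 0.565 = 2.656 L·cmH2O.
× 0.098 J/(L·cmH2O) → 0.2603 J.

0.26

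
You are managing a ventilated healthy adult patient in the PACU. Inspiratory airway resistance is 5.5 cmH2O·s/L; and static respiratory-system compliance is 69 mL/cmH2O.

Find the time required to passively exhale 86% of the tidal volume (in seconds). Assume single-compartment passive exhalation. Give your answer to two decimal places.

τ = R × C = 5.5 × 69 mL/cmH2O = 5.5 × 0.069 L/cmH2O = 0.3795 s.
Exhaled fraction f = 1 − e^(−t/τ) → t = −τ·ln(1 − f) = −0.3795·ln(0.14) = 0.7461 s.

0.75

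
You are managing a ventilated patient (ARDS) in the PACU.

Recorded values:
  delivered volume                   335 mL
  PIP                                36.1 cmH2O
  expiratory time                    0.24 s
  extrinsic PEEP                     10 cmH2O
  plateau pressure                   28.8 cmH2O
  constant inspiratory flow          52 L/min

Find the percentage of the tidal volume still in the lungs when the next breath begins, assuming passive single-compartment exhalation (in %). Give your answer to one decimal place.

20.2

Flow: 52 L/min ÷ 60 = 0.8667 L/s.
R = (PIP − Pplat)/V̇ = (36.1 − 28.8) / 0.8667 = 7.3/0.8667 = 8.423 cmH2O·s/L.
C = Vt/(Pplat − PEEP) = 335.0 / (28.8 − 10) = 335.0/18.8 = 17.819 mL/cmH2O.
τ = R × C = 8.423 × 0.01782 L/cmH2O = 0.1501 s.
Fraction remaining at end-expiration = e^(−Te/τ) = e^(−0.24/0.1501) = 0.2021 → 20.21%.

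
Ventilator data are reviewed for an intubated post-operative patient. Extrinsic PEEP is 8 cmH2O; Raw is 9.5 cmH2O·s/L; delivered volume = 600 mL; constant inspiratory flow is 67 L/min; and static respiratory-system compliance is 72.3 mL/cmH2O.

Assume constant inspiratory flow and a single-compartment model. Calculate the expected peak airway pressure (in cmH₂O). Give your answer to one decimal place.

26.9

Flow: 67 L/min ÷ 60 = 1.1167 L/s.
Equation of motion (constant flow): PIP = Vt/C + R·V̇ + PEEP.
PIP = 600/72.3 + 9.5×1.1167 + 8 = 8.299 + 10.609 + 8 = 26.908 cmH2O.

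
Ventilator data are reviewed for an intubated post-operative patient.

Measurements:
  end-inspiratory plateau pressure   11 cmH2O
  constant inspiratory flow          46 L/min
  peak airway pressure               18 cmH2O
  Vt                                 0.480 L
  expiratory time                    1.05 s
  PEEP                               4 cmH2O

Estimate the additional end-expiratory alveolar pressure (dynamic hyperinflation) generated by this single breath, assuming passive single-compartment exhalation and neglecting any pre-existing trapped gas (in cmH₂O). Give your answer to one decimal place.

1.3

Flow: 46 L/min ÷ 60 = 0.7667 L/s.
R = (PIP − Pplat)/V̇ = (18 − 11) / 0.7667 = 7.0/0.7667 = 9.13 cmH2O·s/L.
C = Vt/(Pplat − PEEP) = 480.0 / (11 − 4) = 480.0/7.0 = 68.571 mL/cmH2O.
τ = R × C = 9.13 × 0.06857 L/cmH2O = 0.626 s.
Fraction remaining = e^(−Te/τ) = e^(−1.05/0.626) = 0.1869; trapped volume = 480.0 × 0.1869 = 89.712 mL.
Additional alveolar pressure from trapping ≈ V_trapped / C = 89.712 / 68.571 = 1.308 cmH2O.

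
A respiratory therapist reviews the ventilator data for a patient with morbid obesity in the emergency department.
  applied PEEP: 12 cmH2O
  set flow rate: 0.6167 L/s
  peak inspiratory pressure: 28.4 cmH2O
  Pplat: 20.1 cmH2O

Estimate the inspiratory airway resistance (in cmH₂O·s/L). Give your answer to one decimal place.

Raw = (PIP − Pplat) / flow = (28.4 − 20.1) / 0.6167 = 8.3 / 0.6167 = 13.459 cmH2O·s/L.

13.5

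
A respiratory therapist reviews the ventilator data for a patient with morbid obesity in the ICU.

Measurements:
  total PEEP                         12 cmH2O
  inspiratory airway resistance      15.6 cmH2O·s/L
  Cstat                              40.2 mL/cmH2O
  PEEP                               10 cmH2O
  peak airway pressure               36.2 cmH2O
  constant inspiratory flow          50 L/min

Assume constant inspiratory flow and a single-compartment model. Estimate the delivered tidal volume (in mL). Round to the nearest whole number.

Flow: 50 L/min ÷ 60 = 0.8333 L/s.
Total PEEP = 12 cmH2O (set 10 + intrinsic 2); this is the baseline alveolar pressure.
Equation of motion (constant flow): PIP = Vt/C + R·V̇ + PEEP.
Vt/C = PIP − R·V̇ − PEEP = 36.2 − 12.999 − 12 = 11.201 cmH2O.
Vt = C × 11.201 = 40.2 × 11.201 = 450.28 mL.

450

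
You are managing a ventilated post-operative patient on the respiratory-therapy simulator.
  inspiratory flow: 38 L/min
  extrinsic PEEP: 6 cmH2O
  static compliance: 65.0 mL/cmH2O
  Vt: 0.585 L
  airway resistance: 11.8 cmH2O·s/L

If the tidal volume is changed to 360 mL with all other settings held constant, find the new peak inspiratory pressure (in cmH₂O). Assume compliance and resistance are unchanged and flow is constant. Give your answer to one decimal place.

19.0

Flow: 38 L/min ÷ 60 = 0.6333 L/s.
PIP = Vt/C + R·V̇ + PEEP (constant-flow equation of motion).
Only the elastic term changes: ΔPIP = ΔVt / C = (360 − 585) / 65.0 = -3.462 cmH2O.
Original PIP = 585/65.0 + 11.8×0.6333 + 6 = 22.473 cmH2O; new PIP = 22.473 + (-3.462) = 19.011 cmH2O.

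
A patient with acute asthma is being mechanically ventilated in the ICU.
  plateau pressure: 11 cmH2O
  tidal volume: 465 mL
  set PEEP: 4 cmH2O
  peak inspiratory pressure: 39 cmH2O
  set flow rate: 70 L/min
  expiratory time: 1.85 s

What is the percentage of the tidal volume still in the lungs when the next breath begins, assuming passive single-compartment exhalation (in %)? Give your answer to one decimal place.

31.3

Flow: 70 L/min ÷ 60 = 1.1667 L/s.
R = (PIP − Pplat)/V̇ = (39 − 11) / 1.1667 = 28.0/1.1667 = 23.999 cmH2O·s/L.
C = Vt/(Pplat − PEEP) = 465.0 / (11 − 4) = 465.0/7.0 = 66.429 mL/cmH2O.
τ = R × C = 23.999 × 0.06643 L/cmH2O = 1.594 s.
Fraction remaining at end-expiration = e^(−Te/τ) = e^(−1.85/1.594) = 0.3133 → 31.33%.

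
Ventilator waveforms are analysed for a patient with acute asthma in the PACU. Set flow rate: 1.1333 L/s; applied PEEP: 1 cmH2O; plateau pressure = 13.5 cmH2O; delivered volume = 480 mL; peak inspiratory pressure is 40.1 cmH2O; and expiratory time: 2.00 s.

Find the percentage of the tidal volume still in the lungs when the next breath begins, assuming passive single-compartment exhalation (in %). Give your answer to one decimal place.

R = (PIP − Pplat)/V̇ = (40.1 − 13.5) / 1.1333 = 26.6/1.1333 = 23.471 cmH2O·s/L.
C = Vt/(Pplat − PEEP) = 480.0 / (13.5 − 1) = 480.0/12.5 = 38.4 mL/cmH2O.
τ = R × C = 23.471 × 0.0384 L/cmH2O = 0.9013 s.
Fraction remaining at end-expiration = e^(−Te/τ) = e^(−2.00/0.9013) = 0.1087 → 10.87%.

10.9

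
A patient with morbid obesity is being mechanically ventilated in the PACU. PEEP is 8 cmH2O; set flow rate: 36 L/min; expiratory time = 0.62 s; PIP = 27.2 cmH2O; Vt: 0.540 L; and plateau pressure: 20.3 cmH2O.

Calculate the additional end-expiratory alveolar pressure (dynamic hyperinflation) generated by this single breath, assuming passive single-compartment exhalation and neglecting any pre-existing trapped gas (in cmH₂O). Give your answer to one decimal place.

Flow: 36 L/min ÷ 60 = 0.6 L/s.
R = (PIP − Pplat)/V̇ = (27.2 − 20.3) / 0.6 = 6.9/0.6 = 11.5 cmH2O·s/L.
C = Vt/(Pplat − PEEP) = 540.0 / (20.3 − 8) = 540.0/12.3 = 43.902 mL/cmH2O.
τ = R × C = 11.5 × 0.0439 L/cmH2O = 0.5049 s.
Fraction remaining = e^(−Te/τ) = e^(−0.62/0.5049) = 0.2929; trapped volume = 540.0 × 0.2929 = 158.17 mL.
Additional alveolar pressure from trapping ≈ V_trapped / C = 158.17 / 43.902 = 3.603 cmH2O.

3.6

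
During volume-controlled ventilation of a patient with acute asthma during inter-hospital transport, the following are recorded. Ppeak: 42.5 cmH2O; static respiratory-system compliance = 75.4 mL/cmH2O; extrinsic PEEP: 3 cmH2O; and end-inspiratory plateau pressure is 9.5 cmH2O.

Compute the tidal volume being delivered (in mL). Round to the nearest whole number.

490

Vt = Cstat × (Pplat − PEEP) = 75.4 × (9.5 − 3) = 75.4 × 6.5 = 490.1 mL.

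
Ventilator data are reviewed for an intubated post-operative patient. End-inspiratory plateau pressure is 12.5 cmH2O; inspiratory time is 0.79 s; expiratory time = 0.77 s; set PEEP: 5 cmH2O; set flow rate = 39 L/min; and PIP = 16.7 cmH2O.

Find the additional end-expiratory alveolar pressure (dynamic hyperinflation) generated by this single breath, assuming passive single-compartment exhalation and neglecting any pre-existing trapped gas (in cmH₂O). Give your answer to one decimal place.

Flow: 39 L/min ÷ 60 = 0.65 L/s.
Vt = flow × Ti = 0.65 L/s × 0.79 s × 1000 mL/L = 513.5 mL.
R = (PIP − Pplat)/V̇ = (16.7 − 12.5) / 0.65 = 4.2/0.65 = 6.462 cmH2O·s/L.
C = Vt/(Pplat − PEEP) = 513.5 / (12.5 − 5) = 513.5/7.5 = 68.467 mL/cmH2O.
τ = R × C = 6.462 × 0.06847 L/cmH2O = 0.4425 s.
Fraction remaining = e^(−Te/τ) = e^(−0.77/0.4425) = 0.1755; trapped volume = 513.5 × 0.1755 = 90.119 mL.
Additional alveolar pressure from trapping ≈ V_trapped / C = 90.119 / 68.467 = 1.316 cmH2O.

1.3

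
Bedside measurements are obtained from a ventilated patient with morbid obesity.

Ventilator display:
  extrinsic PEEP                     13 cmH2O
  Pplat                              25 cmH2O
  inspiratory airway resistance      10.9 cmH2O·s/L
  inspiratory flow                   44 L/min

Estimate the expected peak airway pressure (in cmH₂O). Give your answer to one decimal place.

Flow: 44 L/min ÷ 60 = 0.7333 L/s.
PIP = Pplat + Raw × flow = 25 + 10.9 × 0.7333 = 25 + 7.993 = 32.993 cmH2O.

33.0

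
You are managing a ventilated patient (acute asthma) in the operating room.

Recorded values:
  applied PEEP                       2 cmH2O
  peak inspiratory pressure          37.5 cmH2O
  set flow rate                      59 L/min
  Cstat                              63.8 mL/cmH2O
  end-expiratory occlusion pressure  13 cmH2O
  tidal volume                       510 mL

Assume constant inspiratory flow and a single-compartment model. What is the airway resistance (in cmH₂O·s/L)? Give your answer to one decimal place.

Flow: 59 L/min ÷ 60 = 0.9833 L/s.
Total PEEP = 13 cmH2O (set 2 + intrinsic 11); this is the baseline alveolar pressure.
Equation of motion (constant flow): PIP = Vt/C + R·V̇ + PEEP.
R·V̇ = PIP − Vt/C − PEEP = 37.5 − 510/63.8 − 13 = 37.5 − 7.994 − 13 = 16.506 cmH2O.
R = 16.506 / 0.9833 = 16.786 cmH2O·s/L.

16.8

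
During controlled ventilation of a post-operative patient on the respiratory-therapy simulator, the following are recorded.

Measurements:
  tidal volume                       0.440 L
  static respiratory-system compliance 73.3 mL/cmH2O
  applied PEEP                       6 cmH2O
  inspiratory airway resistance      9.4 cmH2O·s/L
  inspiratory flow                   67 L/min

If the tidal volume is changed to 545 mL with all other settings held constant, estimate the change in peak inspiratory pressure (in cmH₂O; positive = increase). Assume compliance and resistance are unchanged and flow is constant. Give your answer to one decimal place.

PIP = Vt/C + R·V̇ + PEEP (constant-flow equation of motion).
Only the elastic term changes: ΔPIP = ΔVt / C = (545 − 440) / 73.3 = 1.432 cmH2O.

1.4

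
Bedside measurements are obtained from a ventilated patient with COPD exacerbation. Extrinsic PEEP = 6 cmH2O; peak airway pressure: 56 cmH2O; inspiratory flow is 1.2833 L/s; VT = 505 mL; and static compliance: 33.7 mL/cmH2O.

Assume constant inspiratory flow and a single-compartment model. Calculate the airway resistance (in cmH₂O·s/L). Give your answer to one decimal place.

Equation of motion (constant flow): PIP = Vt/C + R·V̇ + PEEP.
R·V̇ = PIP − Vt/C − PEEP = 56 − 505/33.7 − 6 = 56 − 14.985 − 6 = 35.015 cmH2O.
R = 35.015 / 1.2833 = 27.285 cmH2O·s/L.

27.3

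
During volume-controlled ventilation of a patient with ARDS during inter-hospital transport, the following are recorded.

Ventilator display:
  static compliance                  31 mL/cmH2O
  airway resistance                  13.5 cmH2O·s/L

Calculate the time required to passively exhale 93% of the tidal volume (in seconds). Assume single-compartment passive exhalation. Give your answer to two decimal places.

τ = R × C = 13.5 × 31 mL/cmH2O = 13.5 × 0.031 L/cmH2O = 0.4185 s.
Exhaled fraction f = 1 − e^(−t/τ) → t = −τ·ln(1 − f) = −0.4185·ln(0.07) = 1.113 s.

1.11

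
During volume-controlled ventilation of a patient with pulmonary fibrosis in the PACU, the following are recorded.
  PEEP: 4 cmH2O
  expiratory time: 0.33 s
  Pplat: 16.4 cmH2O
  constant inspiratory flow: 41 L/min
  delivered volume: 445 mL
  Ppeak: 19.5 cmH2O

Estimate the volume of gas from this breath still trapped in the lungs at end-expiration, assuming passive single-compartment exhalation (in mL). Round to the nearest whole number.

59

Flow: 41 L/min ÷ 60 = 0.6833 L/s.
R = (PIP − Pplat)/V̇ = (19.5 − 16.4) / 0.6833 = 3.1/0.6833 = 4.537 cmH2O·s/L.
C = Vt/(Pplat − PEEP) = 445.0 / (16.4 − 4) = 445.0/12.4 = 35.887 mL/cmH2O.
τ = R × C = 4.537 × 0.03589 L/cmH2O = 0.1628 s.
Fraction remaining = e^(−Te/τ) = e^(−0.33/0.1628) = 0.1317.
Trapped volume = 445.0 × 0.1317 = 58.607 mL.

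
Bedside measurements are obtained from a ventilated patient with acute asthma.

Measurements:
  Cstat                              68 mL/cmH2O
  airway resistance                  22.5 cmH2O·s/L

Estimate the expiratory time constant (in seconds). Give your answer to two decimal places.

1.53

τ = R × C = 22.5 × 68 mL/cmH2O = 22.5 × 0.068 L/cmH2O = 1.53 s.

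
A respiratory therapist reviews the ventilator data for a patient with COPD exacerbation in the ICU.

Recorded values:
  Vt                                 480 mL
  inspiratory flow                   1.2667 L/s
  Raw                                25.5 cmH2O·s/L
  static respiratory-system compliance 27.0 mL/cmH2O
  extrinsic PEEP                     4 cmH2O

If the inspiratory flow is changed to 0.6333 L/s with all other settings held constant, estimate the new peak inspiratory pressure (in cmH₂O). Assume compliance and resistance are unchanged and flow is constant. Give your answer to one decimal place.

PIP = Vt/C + R·V̇ + PEEP (constant-flow equation of motion).
Only the resistive term changes: ΔPIP = R × ΔV̇ = 25.5 × (0.6333 − 1.2667) = 25.5 × -0.6334 = -16.152 cmH2O.
Original PIP = 480/27.0 + 25.5×1.2667 + 4 = 54.079 cmH2O; new PIP = 54.079 + (-16.152) = 37.927 cmH2O.

37.9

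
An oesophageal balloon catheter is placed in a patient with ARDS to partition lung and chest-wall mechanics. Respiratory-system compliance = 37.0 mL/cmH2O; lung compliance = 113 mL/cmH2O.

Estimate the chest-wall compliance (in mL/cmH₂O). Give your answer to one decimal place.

1/Ccw = 1/Crs − 1/CL.
1/Ccw = 1/37.0 − 1/113 = 0.01818.
Ccw = 55.006 mL/cmH2O.

55.0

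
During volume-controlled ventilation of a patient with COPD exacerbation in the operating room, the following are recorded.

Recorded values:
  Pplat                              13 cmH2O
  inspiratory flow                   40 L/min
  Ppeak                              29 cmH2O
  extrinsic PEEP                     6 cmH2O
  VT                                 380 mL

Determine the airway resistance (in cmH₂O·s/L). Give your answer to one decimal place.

Flow: 40 L/min ÷ 60 = 0.6667 L/s.
Raw = (PIP − Pplat) / flow = (29 − 13) / 0.6667 = 16.0 / 0.6667 = 23.999 cmH2O·s/L.

24.0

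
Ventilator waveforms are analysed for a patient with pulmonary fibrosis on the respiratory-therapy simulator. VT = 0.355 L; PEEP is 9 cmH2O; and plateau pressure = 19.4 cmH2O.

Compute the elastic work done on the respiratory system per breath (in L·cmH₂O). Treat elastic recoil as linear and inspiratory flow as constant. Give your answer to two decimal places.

Elastic work ≈ ½ × (Pplat − PEEP) × Vt = 0.5 × (19.4 − 9) × 0.355 L = 0.5 × 10.4 × 0.355 = 1.846 L·cmH2O.

1.85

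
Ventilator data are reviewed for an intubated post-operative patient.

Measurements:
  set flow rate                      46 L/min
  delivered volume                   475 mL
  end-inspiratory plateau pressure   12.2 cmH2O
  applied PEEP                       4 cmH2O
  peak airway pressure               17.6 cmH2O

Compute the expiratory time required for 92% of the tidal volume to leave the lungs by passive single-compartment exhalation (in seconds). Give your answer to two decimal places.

Flow: 46 L/min ÷ 60 = 0.7667 L/s.
R = (PIP − Pplat)/V̇ = (17.6 − 12.2) / 0.7667 = 5.4/0.7667 = 7.043 cmH2O·s/L.
C = Vt/(Pplat − PEEP) = 475.0 / (12.2 − 4) = 475.0/8.2 = 57.927 mL/cmH2O.
τ = R × C = 7.043 × 0.05793 L/cmH2O = 0.408 s.
t = −τ·ln(1 − 0.92) = −0.408·ln(0.08) = 1.03 s.

1.03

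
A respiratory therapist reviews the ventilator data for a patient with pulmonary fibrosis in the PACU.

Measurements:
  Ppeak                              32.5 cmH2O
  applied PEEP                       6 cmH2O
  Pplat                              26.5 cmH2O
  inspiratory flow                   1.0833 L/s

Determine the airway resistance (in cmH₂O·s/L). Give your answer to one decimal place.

Raw = (PIP − Pplat) / flow = (32.5 − 26.5) / 1.0833 = 6.0 / 1.0833 = 5.539 cmH2O·s/L.

5.5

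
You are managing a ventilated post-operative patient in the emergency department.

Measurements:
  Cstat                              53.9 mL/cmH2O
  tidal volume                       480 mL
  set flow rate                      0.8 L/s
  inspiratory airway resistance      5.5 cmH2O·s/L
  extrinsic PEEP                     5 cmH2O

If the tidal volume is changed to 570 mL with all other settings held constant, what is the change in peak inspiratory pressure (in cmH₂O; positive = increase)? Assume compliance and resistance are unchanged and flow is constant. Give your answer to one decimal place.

1.7

PIP = Vt/C + R·V̇ + PEEP (constant-flow equation of motion).
Only the elastic term changes: ΔPIP = ΔVt / C = (570 − 480) / 53.9 = 1.67 cmH2O.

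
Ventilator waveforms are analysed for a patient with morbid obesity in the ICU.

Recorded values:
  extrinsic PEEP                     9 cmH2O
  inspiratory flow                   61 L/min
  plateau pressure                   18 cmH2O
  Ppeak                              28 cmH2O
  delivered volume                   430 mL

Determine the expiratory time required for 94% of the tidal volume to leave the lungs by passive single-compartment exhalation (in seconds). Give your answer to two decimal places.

1.32

Flow: 61 L/min ÷ 60 = 1.0167 L/s.
R = (PIP − Pplat)/V̇ = (28 − 18) / 1.0167 = 10.0/1.0167 = 9.836 cmH2O·s/L.
C = Vt/(Pplat − PEEP) = 430.0 / (18 − 9) = 430.0/9.0 = 47.778 mL/cmH2O.
τ = R × C = 9.836 × 0.04778 L/cmH2O = 0.47 s.
t = −τ·ln(1 − 0.94) = −0.47·ln(0.06) = 1.322 s.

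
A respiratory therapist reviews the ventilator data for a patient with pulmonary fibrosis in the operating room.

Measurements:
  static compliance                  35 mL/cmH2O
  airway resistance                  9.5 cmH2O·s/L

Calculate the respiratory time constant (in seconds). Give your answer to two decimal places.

0.33

τ = R × C = 9.5 × 35 mL/cmH2O = 9.5 × 0.035 L/cmH2O = 0.3325 s.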